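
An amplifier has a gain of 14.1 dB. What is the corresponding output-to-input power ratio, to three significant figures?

25.7

Power ratio = 10^(dB/10).
10^(14.1/10) = 10^(1.410) = 25.7.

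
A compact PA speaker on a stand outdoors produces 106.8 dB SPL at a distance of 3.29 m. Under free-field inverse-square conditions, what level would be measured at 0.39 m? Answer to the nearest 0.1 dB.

Free-field point source: level drops by 20·log₁₀ of the distance ratio.
ΔL = −20·log₁₀(0.39/3.29) = 18.52 dB, so L₂ = 106.8 + (18.52) = 125.3 dB SPL.

125.3 dB SPL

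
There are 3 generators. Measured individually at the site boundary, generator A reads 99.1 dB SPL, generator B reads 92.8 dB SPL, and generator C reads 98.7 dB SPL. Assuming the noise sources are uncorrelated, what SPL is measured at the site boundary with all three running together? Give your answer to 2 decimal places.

Uncorrelated sources add in intensity (power), not in dB.
L_total = 10·log₁₀(10^(99.1/10) + 10^(92.8/10) + 10^(98.7/10)) = 10·log₁₀(17447000000) = 102.42 dB SPL.

102.42 dB SPL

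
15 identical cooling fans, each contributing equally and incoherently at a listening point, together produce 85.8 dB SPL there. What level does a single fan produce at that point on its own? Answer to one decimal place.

74.0 dB SPL

15 equal incoherent sources add 10·log₁₀(15) = 11.76 dB over one source.
L_one = 85.8 − 11.76 = 74.0 dB SPL.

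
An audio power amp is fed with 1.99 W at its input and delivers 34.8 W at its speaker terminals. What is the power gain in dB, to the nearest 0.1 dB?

12.4 dB

For a power ratio, dB = 10·log₁₀(P₂/P₁).
10·log₁₀(34.8/1.99) = 10·log₁₀(17.49) = 12.4 dB.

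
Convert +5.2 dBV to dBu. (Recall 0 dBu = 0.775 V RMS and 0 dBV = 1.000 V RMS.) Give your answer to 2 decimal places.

+7.41 dBu

The offset between the scales is 20·log₁₀(0.775/1.000) = −2.214 dB.
So dBu = +5.2 + 2.214 = +7.41 dBu.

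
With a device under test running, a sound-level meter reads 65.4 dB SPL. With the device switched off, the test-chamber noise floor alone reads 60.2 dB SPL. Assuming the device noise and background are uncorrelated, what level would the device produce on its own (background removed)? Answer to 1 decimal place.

Subtract intensities: L_src = 10·log₁₀(10^(L_total/10) − 10^(L_bg/10)).
L_src = 10·log₁₀(10^(65.4/10) − 10^(60.2/10)) = 10·log₁₀(2420000) = 63.8 dB SPL.

63.8 dB SPL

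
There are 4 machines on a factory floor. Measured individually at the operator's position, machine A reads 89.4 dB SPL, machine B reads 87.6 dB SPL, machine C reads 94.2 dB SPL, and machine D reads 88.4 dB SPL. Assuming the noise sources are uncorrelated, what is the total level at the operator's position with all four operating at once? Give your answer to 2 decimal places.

Add the sources as powers (linear), then convert back to dB:
L_total = 10·log₁₀(10^(89.4/10) + 10^(87.6/10) + 10^(94.2/10) + 10^(88.4/10)) = 10·log₁₀(4769000000) = 96.78 dB SPL.

96.78 dB SPL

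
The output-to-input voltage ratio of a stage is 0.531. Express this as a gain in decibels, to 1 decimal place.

-5.5 dB

Voltage ratio → dB uses the 20·log₁₀ form:
20·log₁₀(0.531) = -5.5 dB.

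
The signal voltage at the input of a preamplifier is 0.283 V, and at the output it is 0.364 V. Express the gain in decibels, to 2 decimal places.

Voltage is an amplitude quantity, so gain = 20·log₁₀(V_out/V_in).
20·log₁₀(0.364/0.283) = 20·log₁₀(1.286) = 2.19 dB.

2.19 dB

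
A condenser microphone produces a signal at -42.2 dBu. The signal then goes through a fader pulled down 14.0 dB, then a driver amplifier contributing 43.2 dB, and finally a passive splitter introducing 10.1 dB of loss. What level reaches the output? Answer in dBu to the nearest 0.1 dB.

-23.1 dBu

Cascaded gains and losses add directly in dB.
-42.2 − 14.0 + 43.2 − 10.1 = -23.1 dBu.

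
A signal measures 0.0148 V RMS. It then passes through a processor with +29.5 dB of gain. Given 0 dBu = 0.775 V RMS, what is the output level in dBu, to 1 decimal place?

Input level: 20·log₁₀(0.0148/0.775) = -34.38 dBu.
Output: -34.38 + 29.5 = -4.9 dBu.

-4.9 dBu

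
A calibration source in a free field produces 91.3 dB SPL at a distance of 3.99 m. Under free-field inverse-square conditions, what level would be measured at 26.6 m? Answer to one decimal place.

74.8 dB SPL

Inverse-square spreading gives ΔL = −20·log₁₀(d₂/d₁).
ΔL = −20·log₁₀(26.6/3.99) = -16.48 dB, so L₂ = 91.3 + (-16.48) = 74.8 dB SPL.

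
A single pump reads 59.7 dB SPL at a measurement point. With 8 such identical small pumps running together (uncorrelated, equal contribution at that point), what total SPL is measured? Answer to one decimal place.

68.7 dB SPL

8 equal incoherent sources raise the level by 10·log₁₀(8) = 9.03 dB.
L_total = 59.7 + 9.03 = 68.7 dB SPL.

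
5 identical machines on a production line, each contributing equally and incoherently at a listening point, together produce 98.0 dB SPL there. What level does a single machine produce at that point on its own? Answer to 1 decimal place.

91.0 dB SPL

5 equal incoherent sources add 10·log₁₀(5) = 6.99 dB over one source.
L_one = 98.0 − 6.99 = 91.0 dB SPL.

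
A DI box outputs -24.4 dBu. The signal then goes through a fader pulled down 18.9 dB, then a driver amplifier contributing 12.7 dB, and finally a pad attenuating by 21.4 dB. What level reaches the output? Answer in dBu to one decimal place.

Gain stages sum in dB:
-24.4 − 18.9 + 12.7 − 21.4 = -52.0 dBu.

-52.0 dBu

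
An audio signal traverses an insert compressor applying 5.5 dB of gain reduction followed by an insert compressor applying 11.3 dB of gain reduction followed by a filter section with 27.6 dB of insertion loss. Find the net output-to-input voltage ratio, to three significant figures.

Net gain = (−5.5) + (−11.3) + (−27.6) = -44.4 dB.
Voltage ratio = 10^(-44.4/20) = 0.00603.

0.00603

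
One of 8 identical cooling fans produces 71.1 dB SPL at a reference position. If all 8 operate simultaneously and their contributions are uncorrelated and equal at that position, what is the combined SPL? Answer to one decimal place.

80.1 dB SPL

8 equal incoherent sources raise the level by 10·log₁₀(8) = 9.03 dB.
L_total = 71.1 + 9.03 = 80.1 dB SPL.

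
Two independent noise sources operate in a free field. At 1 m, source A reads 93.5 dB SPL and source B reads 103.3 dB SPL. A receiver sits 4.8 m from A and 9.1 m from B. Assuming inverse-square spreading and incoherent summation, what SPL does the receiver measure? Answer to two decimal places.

At the listener: L_A = 93.5 − 20·log₁₀(4.8) = 79.875 dB; L_B = 103.3 − 20·log₁₀(9.1) = 84.119 dB.
Combined: 10·log₁₀(10^(79.875/10)+10^(84.119/10)) = 85.51 dB SPL.

85.51 dB SPL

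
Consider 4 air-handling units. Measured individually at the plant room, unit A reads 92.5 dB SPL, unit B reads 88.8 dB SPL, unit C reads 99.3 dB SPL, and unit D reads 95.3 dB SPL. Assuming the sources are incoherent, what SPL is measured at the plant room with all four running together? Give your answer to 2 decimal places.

101.59 dB SPL

Add the sources as powers (linear), then convert back to dB:
L_total = 10·log₁₀(10^(92.5/10) + 10^(88.8/10) + 10^(99.3/10) + 10^(95.3/10)) = 10·log₁₀(14437000000) = 101.59 dB SPL.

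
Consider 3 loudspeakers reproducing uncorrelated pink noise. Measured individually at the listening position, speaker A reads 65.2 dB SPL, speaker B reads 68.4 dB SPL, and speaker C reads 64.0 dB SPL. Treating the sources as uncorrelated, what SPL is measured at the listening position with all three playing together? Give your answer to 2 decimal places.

71.05 dB SPL

Add the sources as powers (linear), then convert back to dB:
L_total = 10·log₁₀(10^(65.2/10) + 10^(68.4/10) + 10^(64.0/10)) = 10·log₁₀(12740000) = 71.05 dB SPL.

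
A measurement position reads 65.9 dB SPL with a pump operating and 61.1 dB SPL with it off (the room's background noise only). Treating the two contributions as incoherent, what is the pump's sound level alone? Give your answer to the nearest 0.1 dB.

64.2 dB SPL

Background correction is a power subtraction:
L_src = 10·log₁₀(10^(65.9/10) − 10^(61.1/10)) = 10·log₁₀(2602000) = 64.2 dB SPL.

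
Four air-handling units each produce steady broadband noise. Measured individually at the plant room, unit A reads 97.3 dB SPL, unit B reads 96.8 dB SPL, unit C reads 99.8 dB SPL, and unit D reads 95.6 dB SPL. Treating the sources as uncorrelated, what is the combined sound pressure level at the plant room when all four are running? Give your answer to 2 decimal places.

103.68 dB SPL

Uncorrelated sources add in intensity (power), not in dB.
L_total = 10·log₁₀(10^(97.3/10) + 10^(96.8/10) + 10^(99.8/10) + 10^(95.6/10)) = 10·log₁₀(23337000000) = 103.68 dB SPL.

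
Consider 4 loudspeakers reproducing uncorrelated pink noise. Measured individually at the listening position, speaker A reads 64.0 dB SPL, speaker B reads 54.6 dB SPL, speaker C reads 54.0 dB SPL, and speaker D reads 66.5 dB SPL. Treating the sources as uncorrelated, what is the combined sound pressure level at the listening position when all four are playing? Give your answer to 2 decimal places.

68.76 dB SPL

Incoherent sources sum as intensities:
L_total = 10·log₁₀(10^(64.0/10) + 10^(54.6/10) + 10^(54.0/10) + 10^(66.5/10)) = 10·log₁₀(7518000) = 68.76 dB SPL.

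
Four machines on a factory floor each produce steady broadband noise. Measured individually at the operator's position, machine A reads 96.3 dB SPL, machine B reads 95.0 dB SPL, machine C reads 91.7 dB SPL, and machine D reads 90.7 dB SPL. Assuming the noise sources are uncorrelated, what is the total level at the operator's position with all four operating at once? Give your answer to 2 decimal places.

100.04 dB SPL

Incoherent sources sum as intensities:
L_total = 10·log₁₀(10^(96.3/10) + 10^(95.0/10) + 10^(91.7/10) + 10^(90.7/10)) = 10·log₁₀(10082000000) = 100.04 dB SPL.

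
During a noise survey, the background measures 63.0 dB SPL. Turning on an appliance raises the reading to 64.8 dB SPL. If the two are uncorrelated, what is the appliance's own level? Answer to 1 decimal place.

Remove the background by subtracting linear intensities:
L_src = 10·log₁₀(10^(64.8/10) − 10^(63.0/10)) = 10·log₁₀(1025000) = 60.1 dB SPL.

60.1 dB SPL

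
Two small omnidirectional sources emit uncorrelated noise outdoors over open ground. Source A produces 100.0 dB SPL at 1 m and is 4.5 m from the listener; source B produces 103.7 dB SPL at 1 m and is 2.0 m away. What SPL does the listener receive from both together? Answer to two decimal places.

98.03 dB SPL

At the listener: L_A = 100.0 − 20·log₁₀(4.5) = 86.936 dB; L_B = 103.7 − 20·log₁₀(2.0) = 97.679 dB.
Combined: 10·log₁₀(10^(86.936/10)+10^(97.679/10)) = 98.03 dB SPL.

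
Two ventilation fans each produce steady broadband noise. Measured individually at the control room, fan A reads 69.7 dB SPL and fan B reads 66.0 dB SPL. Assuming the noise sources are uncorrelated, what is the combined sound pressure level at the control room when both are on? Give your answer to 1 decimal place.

Uncorrelated sources add in intensity (power), not in dB.
L_total = 10·log₁₀(10^(69.7/10) + 10^(66.0/10)) = 10·log₁₀(13310000) = 71.2 dB SPL.

71.2 dB SPL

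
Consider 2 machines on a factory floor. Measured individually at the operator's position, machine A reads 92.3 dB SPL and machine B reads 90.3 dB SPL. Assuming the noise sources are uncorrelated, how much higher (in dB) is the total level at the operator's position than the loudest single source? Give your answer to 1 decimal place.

Add the sources as powers (linear), then convert back to dB:
L_total = 10·log₁₀(10^(92.3/10) + 10^(90.3/10)) = 94.42 dB SPL.
Excess over the loudest (92.3 dB): 94.42 − 92.3 = 2.1 dB.

2.1 dB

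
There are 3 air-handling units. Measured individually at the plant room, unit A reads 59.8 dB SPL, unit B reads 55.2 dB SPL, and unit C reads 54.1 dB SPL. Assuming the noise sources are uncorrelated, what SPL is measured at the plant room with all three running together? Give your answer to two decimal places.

Uncorrelated sources add in intensity (power), not in dB.
L_total = 10·log₁₀(10^(59.8/10) + 10^(55.2/10) + 10^(54.1/10)) = 10·log₁₀(1543000) = 61.88 dB SPL.

61.88 dB SPL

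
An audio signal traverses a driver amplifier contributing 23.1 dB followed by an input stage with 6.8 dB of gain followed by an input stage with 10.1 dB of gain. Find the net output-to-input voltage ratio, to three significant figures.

100

Net gain = 23.1 + 6.8 + 10.1 = 40.0 dB.
Voltage ratio = 10^(40.0/20) = 100.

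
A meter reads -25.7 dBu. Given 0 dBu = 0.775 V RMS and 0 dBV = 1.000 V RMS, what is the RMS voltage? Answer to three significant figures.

V = 0.775 V × 10^(-25.7/20).
= 0.775 × 0.05188 = 0.0402 V.

0.0402 V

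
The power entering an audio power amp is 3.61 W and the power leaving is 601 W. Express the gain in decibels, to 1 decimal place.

Power ratio → dB uses the 10·log₁₀ form:
10·log₁₀(601/3.61) = 10·log₁₀(166.5) = 22.2 dB.

22.2 dB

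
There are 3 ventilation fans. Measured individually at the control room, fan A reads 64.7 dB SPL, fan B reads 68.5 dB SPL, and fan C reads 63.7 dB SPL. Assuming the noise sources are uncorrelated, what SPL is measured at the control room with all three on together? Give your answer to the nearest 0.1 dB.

Uncorrelated sources add in intensity (power), not in dB.
L_total = 10·log₁₀(10^(64.7/10) + 10^(68.5/10) + 10^(63.7/10)) = 10·log₁₀(12370000) = 70.9 dB SPL.

70.9 dB SPL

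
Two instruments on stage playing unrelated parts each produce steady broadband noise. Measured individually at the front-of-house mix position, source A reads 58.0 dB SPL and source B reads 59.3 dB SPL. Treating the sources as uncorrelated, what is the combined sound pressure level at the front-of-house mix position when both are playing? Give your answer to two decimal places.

Add the sources as powers (linear), then convert back to dB:
L_total = 10·log₁₀(10^(58.0/10) + 10^(59.3/10)) = 10·log₁₀(1482000) = 61.71 dB SPL.

61.71 dB SPL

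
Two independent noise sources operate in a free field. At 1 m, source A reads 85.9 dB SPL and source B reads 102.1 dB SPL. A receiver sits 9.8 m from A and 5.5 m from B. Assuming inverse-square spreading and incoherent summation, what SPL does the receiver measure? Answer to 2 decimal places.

At the listener: L_A = 85.9 − 20·log₁₀(9.8) = 66.075 dB; L_B = 102.1 − 20·log₁₀(5.5) = 87.293 dB.
Combined: 10·log₁₀(10^(66.075/10)+10^(87.293/10)) = 87.33 dB SPL.

87.33 dB SPL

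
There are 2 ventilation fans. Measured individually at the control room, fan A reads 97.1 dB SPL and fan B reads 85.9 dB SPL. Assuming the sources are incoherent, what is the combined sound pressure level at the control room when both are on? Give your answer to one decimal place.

97.4 dB SPL

Add the sources as powers (linear), then convert back to dB:
L_total = 10·log₁₀(10^(97.1/10) + 10^(85.9/10)) = 10·log₁₀(5518000000) = 97.4 dB SPL.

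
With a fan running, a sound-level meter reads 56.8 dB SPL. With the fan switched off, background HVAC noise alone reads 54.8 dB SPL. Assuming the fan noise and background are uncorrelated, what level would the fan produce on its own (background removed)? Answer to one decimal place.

Background correction is a power subtraction:
L_src = 10·log₁₀(10^(56.8/10) − 10^(54.8/10)) = 10·log₁₀(176600) = 52.5 dB SPL.

52.5 dB SPL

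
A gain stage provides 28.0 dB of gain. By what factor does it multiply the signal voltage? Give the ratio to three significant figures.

25.1

Voltage ratio = 10^(dB/20).
10^(28.0/20) = 10^(1.400) = 25.1.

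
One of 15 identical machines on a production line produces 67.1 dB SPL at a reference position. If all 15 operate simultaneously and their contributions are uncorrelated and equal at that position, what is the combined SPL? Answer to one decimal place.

78.9 dB SPL

15 equal incoherent sources raise the level by 10·log₁₀(15) = 11.76 dB.
L_total = 67.1 + 11.76 = 78.9 dB SPL.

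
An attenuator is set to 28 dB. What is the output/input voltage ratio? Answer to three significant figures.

0.0398

Voltage ratio = 10^(dB/20).
10^(-28/20) = 10^(-1.400) = 0.0398.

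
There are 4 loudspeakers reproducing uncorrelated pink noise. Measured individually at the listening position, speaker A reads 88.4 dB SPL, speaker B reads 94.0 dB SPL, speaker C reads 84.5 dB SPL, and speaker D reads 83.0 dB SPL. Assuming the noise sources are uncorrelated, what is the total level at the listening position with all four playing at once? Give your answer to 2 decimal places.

95.66 dB SPL

Add the sources as powers (linear), then convert back to dB:
L_total = 10·log₁₀(10^(88.4/10) + 10^(94.0/10) + 10^(84.5/10) + 10^(83.0/10)) = 10·log₁₀(3685000000) = 95.66 dB SPL.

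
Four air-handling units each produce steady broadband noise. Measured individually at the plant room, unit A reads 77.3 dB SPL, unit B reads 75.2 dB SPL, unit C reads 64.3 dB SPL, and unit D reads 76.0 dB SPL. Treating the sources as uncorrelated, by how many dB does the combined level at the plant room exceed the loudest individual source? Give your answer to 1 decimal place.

3.8 dB

Incoherent sources sum as intensities:
L_total = 10·log₁₀(10^(77.3/10) + 10^(75.2/10) + 10^(64.3/10) + 10^(76.0/10)) = 81.12 dB SPL.
Excess over the loudest (77.3 dB): 81.12 − 77.3 = 3.8 dB.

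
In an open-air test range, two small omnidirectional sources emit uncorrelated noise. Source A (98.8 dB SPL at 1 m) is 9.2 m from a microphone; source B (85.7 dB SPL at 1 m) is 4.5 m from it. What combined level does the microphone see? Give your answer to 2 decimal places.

At the listener: L_A = 98.8 − 20·log₁₀(9.2) = 79.524 dB; L_B = 85.7 − 20·log₁₀(4.5) = 72.636 dB.
Combined: 10·log₁₀(10^(79.524/10)+10^(72.636/10)) = 80.33 dB SPL.

80.33 dB SPL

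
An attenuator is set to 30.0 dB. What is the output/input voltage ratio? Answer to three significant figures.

0.0316

Voltage ratio = 10^(dB/20).
10^(-30.0/20) = 10^(-1.500) = 0.0316.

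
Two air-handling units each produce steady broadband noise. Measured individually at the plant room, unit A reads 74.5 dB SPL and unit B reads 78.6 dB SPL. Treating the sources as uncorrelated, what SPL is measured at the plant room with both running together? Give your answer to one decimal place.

Add the sources as powers (linear), then convert back to dB:
L_total = 10·log₁₀(10^(74.5/10) + 10^(78.6/10)) = 10·log₁₀(100600000) = 80.0 dB SPL.

80.0 dB SPL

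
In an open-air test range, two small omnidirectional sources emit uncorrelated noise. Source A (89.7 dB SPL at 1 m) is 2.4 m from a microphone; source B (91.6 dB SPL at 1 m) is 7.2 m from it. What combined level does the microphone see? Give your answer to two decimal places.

At the listener: L_A = 89.7 − 20·log₁₀(2.4) = 82.096 dB; L_B = 91.6 − 20·log₁₀(7.2) = 74.453 dB.
Combined: 10·log₁₀(10^(82.096/10)+10^(74.453/10)) = 82.79 dB SPL.

82.79 dB SPL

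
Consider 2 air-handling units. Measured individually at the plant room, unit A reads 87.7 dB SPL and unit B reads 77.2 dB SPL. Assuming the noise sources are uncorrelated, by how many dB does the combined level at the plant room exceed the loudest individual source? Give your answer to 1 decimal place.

Add the sources as powers (linear), then convert back to dB:
L_total = 10·log₁₀(10^(87.7/10) + 10^(77.2/10)) = 88.07 dB SPL.
Excess over the loudest (87.7 dB): 88.07 − 87.7 = 0.4 dB.

0.4 dB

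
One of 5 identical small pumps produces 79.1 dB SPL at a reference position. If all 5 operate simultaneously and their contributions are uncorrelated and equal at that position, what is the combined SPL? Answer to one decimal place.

86.1 dB SPL

5 equal incoherent sources raise the level by 10·log₁₀(5) = 6.99 dB.
L_total = 79.1 + 6.99 = 86.1 dB SPL.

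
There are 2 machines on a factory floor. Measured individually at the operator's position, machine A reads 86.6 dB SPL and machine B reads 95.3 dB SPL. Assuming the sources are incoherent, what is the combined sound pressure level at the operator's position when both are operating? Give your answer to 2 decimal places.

95.85 dB SPL

Add the sources as powers (linear), then convert back to dB:
L_total = 10·log₁₀(10^(86.6/10) + 10^(95.3/10)) = 10·log₁₀(3846000000) = 95.85 dB SPL.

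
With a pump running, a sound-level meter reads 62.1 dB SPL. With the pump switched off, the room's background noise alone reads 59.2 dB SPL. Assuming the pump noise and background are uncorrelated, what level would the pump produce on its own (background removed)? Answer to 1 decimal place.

Background correction is a power subtraction:
L_src = 10·log₁₀(10^(62.1/10) − 10^(59.2/10)) = 10·log₁₀(790000) = 59.0 dB SPL.

59.0 dB SPL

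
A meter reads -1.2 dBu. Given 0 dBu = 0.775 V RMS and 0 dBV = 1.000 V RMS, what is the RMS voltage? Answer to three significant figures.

V = 0.775 V × 10^(-1.2/20).
= 0.775 × 0.8710 = 0.675 V.

0.675 V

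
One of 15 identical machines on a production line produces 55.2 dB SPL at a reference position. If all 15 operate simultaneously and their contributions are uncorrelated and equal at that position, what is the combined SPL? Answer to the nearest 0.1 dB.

15 equal incoherent sources raise the level by 10·log₁₀(15) = 11.76 dB.
L_total = 55.2 + 11.76 = 67.0 dB SPL.

67.0 dB SPL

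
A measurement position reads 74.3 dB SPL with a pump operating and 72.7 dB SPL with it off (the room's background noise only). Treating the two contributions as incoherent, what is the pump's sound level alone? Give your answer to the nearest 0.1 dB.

Background correction is a power subtraction:
L_src = 10·log₁₀(10^(74.3/10) − 10^(72.7/10)) = 10·log₁₀(8294000) = 69.2 dB SPL.

69.2 dB SPL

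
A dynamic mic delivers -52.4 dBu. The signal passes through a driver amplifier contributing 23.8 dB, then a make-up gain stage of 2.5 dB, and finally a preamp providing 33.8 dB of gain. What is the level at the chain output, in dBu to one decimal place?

Cascaded gains and losses add directly in dB.
-52.4 + 23.8 + 2.5 + 33.8 = +7.7 dBu.

+7.7 dBu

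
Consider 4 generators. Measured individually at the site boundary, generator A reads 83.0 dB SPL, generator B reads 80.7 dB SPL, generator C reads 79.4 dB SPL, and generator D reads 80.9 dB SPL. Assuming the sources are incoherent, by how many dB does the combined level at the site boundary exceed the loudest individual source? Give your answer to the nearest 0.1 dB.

Incoherent sources sum as intensities:
L_total = 10·log₁₀(10^(83.0/10) + 10^(80.7/10) + 10^(79.4/10) + 10^(80.9/10)) = 87.22 dB SPL.
Excess over the loudest (83.0 dB): 87.22 − 83.0 = 4.2 dB.

4.2 dB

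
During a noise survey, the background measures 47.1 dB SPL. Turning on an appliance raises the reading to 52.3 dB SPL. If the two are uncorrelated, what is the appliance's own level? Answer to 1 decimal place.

50.7 dB SPL

Remove the background by subtracting linear intensities:
L_src = 10·log₁₀(10^(52.3/10) − 10^(47.1/10)) = 10·log₁₀(118500) = 50.7 dB SPL.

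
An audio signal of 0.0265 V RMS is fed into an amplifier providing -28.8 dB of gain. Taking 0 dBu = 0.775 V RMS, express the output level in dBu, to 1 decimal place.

Input level: 20·log₁₀(0.0265/0.775) = -29.32 dBu.
Output: -29.32 − 28.8 = -58.1 dBu.

-58.1 dBu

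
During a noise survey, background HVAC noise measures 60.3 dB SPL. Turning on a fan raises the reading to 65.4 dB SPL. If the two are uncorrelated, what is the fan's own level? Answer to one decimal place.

63.8 dB SPL

Subtract intensities: L_src = 10·log₁₀(10^(L_total/10) − 10^(L_bg/10)).
L_src = 10·log₁₀(10^(65.4/10) − 10^(60.3/10)) = 10·log₁₀(2396000) = 63.8 dB SPL.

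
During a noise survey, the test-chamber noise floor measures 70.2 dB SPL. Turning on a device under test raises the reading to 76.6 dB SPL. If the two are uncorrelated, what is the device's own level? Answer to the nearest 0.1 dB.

Remove the background by subtracting linear intensities:
L_src = 10·log₁₀(10^(76.6/10) − 10^(70.2/10)) = 10·log₁₀(35240000) = 75.5 dB SPL.

75.5 dB SPL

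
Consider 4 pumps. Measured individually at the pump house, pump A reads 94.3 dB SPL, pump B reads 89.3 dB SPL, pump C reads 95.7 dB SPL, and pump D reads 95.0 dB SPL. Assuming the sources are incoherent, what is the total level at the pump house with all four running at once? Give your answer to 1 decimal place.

Add the sources as powers (linear), then convert back to dB:
L_total = 10·log₁₀(10^(94.3/10) + 10^(89.3/10) + 10^(95.7/10) + 10^(95.0/10)) = 10·log₁₀(10420000000) = 100.2 dB SPL.

100.2 dB SPL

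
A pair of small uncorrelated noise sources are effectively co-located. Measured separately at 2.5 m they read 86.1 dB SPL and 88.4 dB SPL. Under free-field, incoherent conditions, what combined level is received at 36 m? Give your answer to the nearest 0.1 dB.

67.2 dB SPL

Combined at 2.5 m: 10·log₁₀(10^(86.1/10)+10^(88.4/10)) = 90.41 dB SPL.
Then apply −20·log₁₀(36/2.5) = -23.17 dB → 67.2 dB SPL.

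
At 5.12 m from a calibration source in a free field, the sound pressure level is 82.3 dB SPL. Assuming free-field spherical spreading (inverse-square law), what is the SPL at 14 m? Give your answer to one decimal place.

For a point source in a free field, ΔL = −20·log₁₀(d₂/d₁).
ΔL = −20·log₁₀(14/5.12) = -8.74 dB, so L₂ = 82.3 + (-8.74) = 73.6 dB SPL.

73.6 dB SPL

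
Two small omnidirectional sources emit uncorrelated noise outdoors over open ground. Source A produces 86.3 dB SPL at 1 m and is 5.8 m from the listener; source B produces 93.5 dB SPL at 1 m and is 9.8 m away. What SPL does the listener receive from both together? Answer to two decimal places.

At the listener: L_A = 86.3 − 20·log₁₀(5.8) = 71.031 dB; L_B = 93.5 − 20·log₁₀(9.8) = 73.675 dB.
Combined: 10·log₁₀(10^(71.031/10)+10^(73.675/10)) = 75.56 dB SPL.

75.56 dB SPL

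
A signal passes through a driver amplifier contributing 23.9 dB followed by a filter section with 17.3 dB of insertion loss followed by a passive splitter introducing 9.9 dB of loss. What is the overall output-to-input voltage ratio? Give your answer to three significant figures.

Net gain = 23.9 + (−17.3) + (−9.9) = -3.3 dB.
Voltage ratio = 10^(-3.3/20) = 0.684.

0.684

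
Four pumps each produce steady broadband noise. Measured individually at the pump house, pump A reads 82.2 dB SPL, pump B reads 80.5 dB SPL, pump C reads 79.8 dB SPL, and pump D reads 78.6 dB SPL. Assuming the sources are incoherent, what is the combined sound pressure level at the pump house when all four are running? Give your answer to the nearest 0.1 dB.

86.5 dB SPL

Add the sources as powers (linear), then convert back to dB:
L_total = 10·log₁₀(10^(82.2/10) + 10^(80.5/10) + 10^(79.8/10) + 10^(78.6/10)) = 10·log₁₀(446100000) = 86.5 dB SPL.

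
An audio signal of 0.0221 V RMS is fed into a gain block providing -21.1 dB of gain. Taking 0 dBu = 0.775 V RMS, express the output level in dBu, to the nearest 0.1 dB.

Input level: 20·log₁₀(0.0221/0.775) = -30.90 dBu.
Output: -30.90 − 21.1 = -52.0 dBu.

-52.0 dBu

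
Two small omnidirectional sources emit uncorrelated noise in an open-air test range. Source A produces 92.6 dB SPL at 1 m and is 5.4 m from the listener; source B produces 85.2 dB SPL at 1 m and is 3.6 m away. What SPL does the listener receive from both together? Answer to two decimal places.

At the listener: L_A = 92.6 − 20·log₁₀(5.4) = 77.952 dB; L_B = 85.2 − 20·log₁₀(3.6) = 74.074 dB.
Combined: 10·log₁₀(10^(77.952/10)+10^(74.074/10)) = 79.44 dB SPL.

79.44 dB SPL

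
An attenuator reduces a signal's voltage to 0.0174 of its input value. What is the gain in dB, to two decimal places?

Voltage ratio → dB uses the 20·log₁₀ form:
20·log₁₀(0.0174) = -35.19 dB.

-35.19 dB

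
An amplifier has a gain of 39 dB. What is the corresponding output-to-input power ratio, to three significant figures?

7940

Power ratio = 10^(dB/10).
10^(39/10) = 10^(3.900) = 7940.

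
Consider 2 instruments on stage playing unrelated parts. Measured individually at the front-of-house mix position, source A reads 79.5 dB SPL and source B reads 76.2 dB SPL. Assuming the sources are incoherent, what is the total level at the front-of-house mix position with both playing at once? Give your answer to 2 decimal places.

81.17 dB SPL

Add the sources as powers (linear), then convert back to dB:
L_total = 10·log₁₀(10^(79.5/10) + 10^(76.2/10)) = 10·log₁₀(130800000) = 81.17 dB SPL.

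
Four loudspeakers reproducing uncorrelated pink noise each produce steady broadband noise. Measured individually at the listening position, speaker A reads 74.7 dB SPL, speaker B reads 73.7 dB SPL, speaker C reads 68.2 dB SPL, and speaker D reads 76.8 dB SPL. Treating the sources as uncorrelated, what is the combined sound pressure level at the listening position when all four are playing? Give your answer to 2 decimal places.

Incoherent sources sum as intensities:
L_total = 10·log₁₀(10^(74.7/10) + 10^(73.7/10) + 10^(68.2/10) + 10^(76.8/10)) = 10·log₁₀(107400000) = 80.31 dB SPL.

80.31 dB SPL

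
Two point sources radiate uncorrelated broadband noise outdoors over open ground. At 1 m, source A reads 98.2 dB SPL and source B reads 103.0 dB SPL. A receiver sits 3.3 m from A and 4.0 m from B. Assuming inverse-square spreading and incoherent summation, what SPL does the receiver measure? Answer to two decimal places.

At the listener: L_A = 98.2 − 20·log₁₀(3.3) = 87.830 dB; L_B = 103.0 − 20·log₁₀(4.0) = 90.959 dB.
Combined: 10·log₁₀(10^(87.830/10)+10^(90.959/10)) = 92.68 dB SPL.

92.68 dB SPL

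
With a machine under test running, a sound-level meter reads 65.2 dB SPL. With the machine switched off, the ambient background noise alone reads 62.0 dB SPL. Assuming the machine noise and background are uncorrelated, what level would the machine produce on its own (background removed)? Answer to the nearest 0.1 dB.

Subtract intensities: L_src = 10·log₁₀(10^(L_total/10) − 10^(L_bg/10)).
L_src = 10·log₁₀(10^(65.2/10) − 10^(62.0/10)) = 10·log₁₀(1726000) = 62.4 dB SPL.

62.4 dB SPL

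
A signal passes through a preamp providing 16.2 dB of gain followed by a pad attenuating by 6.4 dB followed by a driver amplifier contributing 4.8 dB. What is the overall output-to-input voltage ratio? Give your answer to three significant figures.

Net gain = 16.2 + (−6.4) + 4.8 = 14.6 dB.
Voltage ratio = 10^(14.6/20) = 5.37.

5.37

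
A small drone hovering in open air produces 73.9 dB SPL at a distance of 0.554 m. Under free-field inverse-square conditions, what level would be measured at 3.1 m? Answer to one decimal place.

For a point source in a free field, ΔL = −20·log₁₀(d₂/d₁).
ΔL = −20·log₁₀(3.1/0.554) = -14.96 dB, so L₂ = 73.9 + (-14.96) = 58.9 dB SPL.

58.9 dB SPL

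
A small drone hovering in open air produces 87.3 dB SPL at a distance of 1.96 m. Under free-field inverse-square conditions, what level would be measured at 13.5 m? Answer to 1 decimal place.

70.5 dB SPL

Inverse-square spreading gives ΔL = −20·log₁₀(d₂/d₁).
ΔL = −20·log₁₀(13.5/1.96) = -16.76 dB, so L₂ = 87.3 + (-16.76) = 70.5 dB SPL.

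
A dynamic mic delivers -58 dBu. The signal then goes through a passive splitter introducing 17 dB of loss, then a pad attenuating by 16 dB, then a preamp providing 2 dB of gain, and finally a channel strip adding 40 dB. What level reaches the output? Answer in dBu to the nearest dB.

-49 dBu

Gain stages sum in dB:
-58 − 17 − 16 + 2 + 40 = -49 dBu.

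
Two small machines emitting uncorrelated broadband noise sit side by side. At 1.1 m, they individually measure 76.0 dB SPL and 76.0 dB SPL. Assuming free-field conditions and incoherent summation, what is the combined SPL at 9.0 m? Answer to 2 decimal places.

60.75 dB SPL

Combined at 1.1 m: 10·log₁₀(10^(76.0/10)+10^(76.0/10)) = 79.010 dB SPL.
Then apply −20·log₁₀(9.0/1.1) = -18.257 dB → 60.75 dB SPL.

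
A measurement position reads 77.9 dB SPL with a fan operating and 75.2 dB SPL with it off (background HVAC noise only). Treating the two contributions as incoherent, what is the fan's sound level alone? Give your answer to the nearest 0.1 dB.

74.6 dB SPL

Remove the background by subtracting linear intensities:
L_src = 10·log₁₀(10^(77.9/10) − 10^(75.2/10)) = 10·log₁₀(28550000) = 74.6 dB SPL.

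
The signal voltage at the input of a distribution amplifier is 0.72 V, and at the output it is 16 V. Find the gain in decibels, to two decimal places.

26.94 dB

Voltage is an amplitude quantity, so gain = 20·log₁₀(V_out/V_in).
20·log₁₀(16/0.72) = 20·log₁₀(22.22) = 26.94 dB.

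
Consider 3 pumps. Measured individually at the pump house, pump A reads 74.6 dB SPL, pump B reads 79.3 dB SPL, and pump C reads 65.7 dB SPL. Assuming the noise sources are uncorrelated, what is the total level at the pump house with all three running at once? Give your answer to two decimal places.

Add the sources as powers (linear), then convert back to dB:
L_total = 10·log₁₀(10^(74.6/10) + 10^(79.3/10) + 10^(65.7/10)) = 10·log₁₀(117700000) = 80.71 dB SPL.

80.71 dB SPL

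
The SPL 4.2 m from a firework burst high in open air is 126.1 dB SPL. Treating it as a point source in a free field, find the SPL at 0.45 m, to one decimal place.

For a point source in a free field, ΔL = −20·log₁₀(d₂/d₁).
ΔL = −20·log₁₀(0.45/4.2) = 19.40 dB, so L₂ = 126.1 + (19.40) = 145.5 dB SPL.

145.5 dB SPL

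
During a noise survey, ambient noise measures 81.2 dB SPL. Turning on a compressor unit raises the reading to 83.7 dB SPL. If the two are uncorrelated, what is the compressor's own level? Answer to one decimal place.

Remove the background by subtracting linear intensities:
L_src = 10·log₁₀(10^(83.7/10) − 10^(81.2/10)) = 10·log₁₀(102600000) = 80.1 dB SPL.

80.1 dB SPL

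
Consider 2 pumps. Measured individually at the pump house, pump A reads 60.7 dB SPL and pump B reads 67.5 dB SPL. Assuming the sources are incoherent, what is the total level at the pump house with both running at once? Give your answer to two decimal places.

Uncorrelated sources add in intensity (power), not in dB.
L_total = 10·log₁₀(10^(60.7/10) + 10^(67.5/10)) = 10·log₁₀(6798000) = 68.32 dB SPL.

68.32 dB SPL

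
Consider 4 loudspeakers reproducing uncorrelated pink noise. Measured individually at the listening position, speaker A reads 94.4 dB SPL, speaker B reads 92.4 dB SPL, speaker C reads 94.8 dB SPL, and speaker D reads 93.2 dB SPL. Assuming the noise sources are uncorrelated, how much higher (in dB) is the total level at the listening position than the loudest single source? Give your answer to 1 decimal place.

5.0 dB

Incoherent sources sum as intensities:
L_total = 10·log₁₀(10^(94.4/10) + 10^(92.4/10) + 10^(94.8/10) + 10^(93.2/10)) = 99.82 dB SPL.
Excess over the loudest (94.8 dB): 99.82 − 94.8 = 5.0 dB.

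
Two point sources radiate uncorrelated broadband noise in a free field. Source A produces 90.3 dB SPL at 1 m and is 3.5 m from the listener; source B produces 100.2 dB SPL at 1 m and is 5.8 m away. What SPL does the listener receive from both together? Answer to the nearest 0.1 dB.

At the listener: L_A = 90.3 − 20·log₁₀(3.5) = 79.42 dB; L_B = 100.2 − 20·log₁₀(5.8) = 84.93 dB.
Combined: 10·log₁₀(10^(79.42/10)+10^(84.93/10)) = 86.0 dB SPL.

86.0 dB SPL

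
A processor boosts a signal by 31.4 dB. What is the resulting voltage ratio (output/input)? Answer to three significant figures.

Voltage ratio = 10^(dB/20).
10^(31.4/20) = 10^(1.570) = 37.2.

37.2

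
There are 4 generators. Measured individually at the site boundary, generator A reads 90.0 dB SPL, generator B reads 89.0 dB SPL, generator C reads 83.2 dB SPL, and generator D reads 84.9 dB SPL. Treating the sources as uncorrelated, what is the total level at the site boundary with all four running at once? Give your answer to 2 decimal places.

93.64 dB SPL

Add the sources as powers (linear), then convert back to dB:
L_total = 10·log₁₀(10^(90.0/10) + 10^(89.0/10) + 10^(83.2/10) + 10^(84.9/10)) = 10·log₁₀(2312000000) = 93.64 dB SPL.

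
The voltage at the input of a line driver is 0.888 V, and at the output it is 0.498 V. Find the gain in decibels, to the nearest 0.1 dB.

For a voltage ratio, dB = 20·log₁₀(V₂/V₁).
20·log₁₀(0.498/0.888) = 20·log₁₀(0.5608) = -5.0 dB.

-5.0 dB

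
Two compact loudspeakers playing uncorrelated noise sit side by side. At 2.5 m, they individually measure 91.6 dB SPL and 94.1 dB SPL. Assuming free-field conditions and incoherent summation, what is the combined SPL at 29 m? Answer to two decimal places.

Combined at 2.5 m: 10·log₁₀(10^(91.6/10)+10^(94.1/10)) = 96.038 dB SPL.
Then apply −20·log₁₀(29/2.5) = -21.289 dB → 74.75 dB SPL.

74.75 dB SPL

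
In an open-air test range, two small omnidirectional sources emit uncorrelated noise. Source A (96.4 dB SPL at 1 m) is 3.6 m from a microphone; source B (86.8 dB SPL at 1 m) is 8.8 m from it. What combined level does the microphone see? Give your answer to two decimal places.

At the listener: L_A = 96.4 − 20·log₁₀(3.6) = 85.274 dB; L_B = 86.8 − 20·log₁₀(8.8) = 67.910 dB.
Combined: 10·log₁₀(10^(85.274/10)+10^(67.910/10)) = 85.35 dB SPL.

85.35 dB SPL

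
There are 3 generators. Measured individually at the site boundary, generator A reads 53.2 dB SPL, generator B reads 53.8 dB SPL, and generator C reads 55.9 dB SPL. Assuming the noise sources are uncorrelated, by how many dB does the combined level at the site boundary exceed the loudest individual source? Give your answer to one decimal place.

3.3 dB

Uncorrelated sources add in intensity (power), not in dB.
L_total = 10·log₁₀(10^(53.2/10) + 10^(53.8/10) + 10^(55.9/10)) = 59.23 dB SPL.
Excess over the loudest (55.9 dB): 59.23 − 55.9 = 3.3 dB.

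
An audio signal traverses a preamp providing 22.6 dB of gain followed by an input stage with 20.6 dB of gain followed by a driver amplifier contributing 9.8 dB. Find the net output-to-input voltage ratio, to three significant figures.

Net gain = 22.6 + 20.6 + 9.8 = 53.0 dB.
Voltage ratio = 10^(53.0/20) = 447.

447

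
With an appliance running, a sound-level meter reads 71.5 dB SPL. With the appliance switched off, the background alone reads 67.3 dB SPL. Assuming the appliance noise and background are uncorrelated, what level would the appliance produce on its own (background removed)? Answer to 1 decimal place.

Background correction is a power subtraction:
L_src = 10·log₁₀(10^(71.5/10) − 10^(67.3/10)) = 10·log₁₀(8755000) = 69.4 dB SPL.

69.4 dB SPL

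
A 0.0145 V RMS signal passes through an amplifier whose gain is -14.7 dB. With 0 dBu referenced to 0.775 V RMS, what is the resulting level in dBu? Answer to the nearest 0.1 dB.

Input level: 20·log₁₀(0.0145/0.775) = -34.56 dBu.
Output: -34.56 − 14.7 = -49.3 dBu.

-49.3 dBu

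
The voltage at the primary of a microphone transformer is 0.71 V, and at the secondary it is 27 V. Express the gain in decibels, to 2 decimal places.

31.60 dB

For a voltage ratio, dB = 20·log₁₀(V₂/V₁).
20·log₁₀(27/0.71) = 20·log₁₀(38.03) = 31.60 dB.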